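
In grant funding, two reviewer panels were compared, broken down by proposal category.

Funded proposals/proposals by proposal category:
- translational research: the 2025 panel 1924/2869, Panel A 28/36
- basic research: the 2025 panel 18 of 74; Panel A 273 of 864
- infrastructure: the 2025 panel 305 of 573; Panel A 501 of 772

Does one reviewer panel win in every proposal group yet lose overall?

Translational research: the 2025 panel 1924/2869 = 67.1%, Panel A 28/36 = 77.8% → Panel A
Basic research: the 2025 panel 18/74 = 24.3%, Panel A 273/864 = 31.6% → Panel A
Infrastructure: the 2025 panel 305/573 = 53.2%, Panel A 501/772 = 64.9% → Panel A
Overall: the 2025 panel 2247/3516 = 63.9%, Panel A 802/1672 = 48.0% → the 2025 panel
Panel A wins each proposal group but the 2025 panel wins overall — the comparison reverses. Panel A's proposals skew toward basic research, which has a lower base rate.

Yes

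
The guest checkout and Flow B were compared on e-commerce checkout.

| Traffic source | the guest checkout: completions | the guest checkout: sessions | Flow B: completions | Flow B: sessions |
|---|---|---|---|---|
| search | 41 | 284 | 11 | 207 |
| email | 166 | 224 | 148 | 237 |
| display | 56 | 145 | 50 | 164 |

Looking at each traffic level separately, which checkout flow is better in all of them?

the guest checkout

Search: the guest checkout 41/284 = 14.4%, Flow B 11/207 = 5.3% → the guest checkout
Email: the guest checkout 166/224 = 74.1%, Flow B 148/237 = 62.4% → the guest checkout
Display: the guest checkout 56/145 = 38.6%, Flow B 50/164 = 30.5% → the guest checkout
The guest checkout has the higher rate in all 3 groups.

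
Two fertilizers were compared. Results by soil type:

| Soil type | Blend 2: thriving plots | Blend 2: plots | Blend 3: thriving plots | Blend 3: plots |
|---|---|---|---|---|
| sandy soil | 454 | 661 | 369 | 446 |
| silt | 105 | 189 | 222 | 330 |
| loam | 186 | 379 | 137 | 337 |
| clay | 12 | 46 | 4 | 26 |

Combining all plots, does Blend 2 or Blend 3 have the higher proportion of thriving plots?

Sandy soil: Blend 2 454/661 = 68.7%, Blend 3 369/446 = 82.7% → Blend 3
Silt: Blend 2 105/189 = 55.6%, Blend 3 222/330 = 67.3% → Blend 3
Loam: Blend 2 186/379 = 49.1%, Blend 3 137/337 = 40.7% → Blend 2
Clay: Blend 2 12/46 = 26.1%, Blend 3 4/26 = 15.4% → Blend 2
Overall: Blend 2 757/1275 = 59.4%, Blend 3 732/1139 = 64.3% → Blend 3
(Neither sweeps every soil group, but Blend 3 has the higher pooled rate.)

Blend 3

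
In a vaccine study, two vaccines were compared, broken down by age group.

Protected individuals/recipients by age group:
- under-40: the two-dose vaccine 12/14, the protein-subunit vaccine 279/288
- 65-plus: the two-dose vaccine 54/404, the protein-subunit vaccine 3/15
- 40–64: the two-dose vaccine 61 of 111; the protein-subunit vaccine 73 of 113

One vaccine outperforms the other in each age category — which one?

the protein-subunit vaccine

Under-40: the two-dose vaccine 12/14 = 85.7%, the protein-subunit vaccine 279/288 = 96.9% → the protein-subunit vaccine
65-plus: the two-dose vaccine 54/404 = 13.4%, the protein-subunit vaccine 3/15 = 20.0% → the protein-subunit vaccine
40–64: the two-dose vaccine 61/111 = 55.0%, the protein-subunit vaccine 73/113 = 64.6% → the protein-subunit vaccine
The protein-subunit vaccine has the higher rate in all 3 groups.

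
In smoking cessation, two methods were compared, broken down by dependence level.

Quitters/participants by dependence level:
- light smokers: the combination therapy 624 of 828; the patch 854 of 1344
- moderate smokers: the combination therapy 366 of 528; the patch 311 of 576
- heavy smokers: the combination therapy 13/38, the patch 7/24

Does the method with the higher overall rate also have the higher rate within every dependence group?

Yes

Light smokers: the combination therapy 624/828 = 75.4%, the patch 854/1344 = 63.5% → the combination therapy
Moderate smokers: the combination therapy 366/528 = 69.3%, the patch 311/576 = 54.0% → the combination therapy
Heavy smokers: the combination therapy 13/38 = 34.2%, the patch 7/24 = 29.2% → the combination therapy
Overall: the combination therapy 1003/1394 = 72.0%, the patch 1172/1944 = 60.3% → the combination therapy
The combination therapy wins overall and in every dependence group — no reversal.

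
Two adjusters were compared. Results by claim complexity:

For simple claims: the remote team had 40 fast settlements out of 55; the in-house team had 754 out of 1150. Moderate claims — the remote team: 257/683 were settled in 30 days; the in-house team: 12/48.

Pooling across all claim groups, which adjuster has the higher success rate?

the in-house team

Simple: the remote team 40/55 = 72.7%, the in-house team 754/1150 = 65.6% → the remote team
Moderate: the remote team 257/683 = 37.6%, the in-house team 12/48 = 25.0% → the remote team
Overall: the remote team 297/738 = 40.2%, the in-house team 766/1198 = 63.9% → the in-house team
(The remote team wins every claim group but the in-house team wins overall — the remote team's claims skew toward the low-rate moderate group.)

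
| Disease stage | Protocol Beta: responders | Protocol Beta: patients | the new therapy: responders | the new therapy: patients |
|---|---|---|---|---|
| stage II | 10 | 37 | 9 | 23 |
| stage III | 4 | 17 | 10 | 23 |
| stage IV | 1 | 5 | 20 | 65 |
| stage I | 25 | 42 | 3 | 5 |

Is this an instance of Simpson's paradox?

Yes

Stage II: Protocol Beta 10/37 = 27.0%, the new therapy 9/23 = 39.1% → the new therapy
Stage III: Protocol Beta 4/17 = 23.5%, the new therapy 10/23 = 43.5% → the new therapy
Stage IV: Protocol Beta 1/5 = 20.0%, the new therapy 20/65 = 30.8% → the new therapy
Stage I: Protocol Beta 25/42 = 59.5%, the new therapy 3/5 = 60.0% → the new therapy
Overall: Protocol Beta 40/101 = 39.6%, the new therapy 42/116 = 36.2% → Protocol Beta
The new therapy wins each disease group but Protocol Beta wins overall — the comparison reverses. The new therapy's patients skew toward stage IV, which has a lower base rate.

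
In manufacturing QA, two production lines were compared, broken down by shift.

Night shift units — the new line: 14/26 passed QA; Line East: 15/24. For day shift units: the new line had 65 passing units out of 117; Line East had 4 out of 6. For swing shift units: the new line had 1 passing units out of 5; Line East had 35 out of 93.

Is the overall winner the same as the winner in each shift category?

No

Night shift: the new line 14/26 = 53.8%, Line East 15/24 = 62.5% → Line East
Day shift: the new line 65/117 = 55.6%, Line East 4/6 = 66.7% → Line East
Swing shift: the new line 1/5 = 20.0%, Line East 35/93 = 37.6% → Line East
Overall: the new line 80/148 = 54.1%, Line East 54/123 = 43.9% → the new line
Line East wins each shift group but the new line wins overall — the comparison reverses. Line East's units skew toward swing shift, which has a lower base rate.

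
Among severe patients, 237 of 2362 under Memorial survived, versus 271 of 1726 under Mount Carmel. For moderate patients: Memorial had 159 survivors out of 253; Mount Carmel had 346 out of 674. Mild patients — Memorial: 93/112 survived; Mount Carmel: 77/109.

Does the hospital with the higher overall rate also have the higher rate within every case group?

Severe: Memorial 237/2362 = 10.0%, Mount Carmel 271/1726 = 15.7% → Mount Carmel
Moderate: Memorial 159/253 = 62.8%, Mount Carmel 346/674 = 51.3% → Memorial
Mild: Memorial 93/112 = 83.0%, Mount Carmel 77/109 = 70.6% → Memorial
Overall: Memorial 489/2727 = 17.9%, Mount Carmel 694/2509 = 27.7% → Mount Carmel
Neither sweeps: Memorial wins 2 of 3 groups, Mount Carmel wins 1. Mount Carmel wins overall but not every group — no Simpson reversal.

No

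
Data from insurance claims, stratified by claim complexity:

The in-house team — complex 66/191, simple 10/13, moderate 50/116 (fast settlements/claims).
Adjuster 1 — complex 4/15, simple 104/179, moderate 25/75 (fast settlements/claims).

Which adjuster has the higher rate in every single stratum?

the in-house team

Complex: the in-house team 66/191 = 34.6%, Adjuster 1 4/15 = 26.7% → the in-house team
Simple: the in-house team 10/13 = 76.9%, Adjuster 1 104/179 = 58.1% → the in-house team
Moderate: the in-house team 50/116 = 43.1%, Adjuster 1 25/75 = 33.3% → the in-house team
The in-house team has the higher rate in all 3 groups.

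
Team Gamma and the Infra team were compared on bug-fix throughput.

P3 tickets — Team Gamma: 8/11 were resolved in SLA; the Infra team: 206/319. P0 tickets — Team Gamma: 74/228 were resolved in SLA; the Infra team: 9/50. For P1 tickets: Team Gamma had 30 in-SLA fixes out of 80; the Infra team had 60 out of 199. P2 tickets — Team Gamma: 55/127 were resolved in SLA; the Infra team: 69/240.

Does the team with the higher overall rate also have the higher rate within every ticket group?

No

P3: Team Gamma 8/11 = 72.7%, the Infra team 206/319 = 64.6% → Team Gamma
P0: Team Gamma 74/228 = 32.5%, the Infra team 9/50 = 18.0% → Team Gamma
P1: Team Gamma 30/80 = 37.5%, the Infra team 60/199 = 30.2% → Team Gamma
P2: Team Gamma 55/127 = 43.3%, the Infra team 69/240 = 28.8% → Team Gamma
Overall: Team Gamma 167/446 = 37.4%, the Infra team 344/808 = 42.6% → the Infra team
Team Gamma wins each ticket group but the Infra team wins overall — the comparison reverses. Team Gamma's tickets skew toward P0, which has a lower base rate.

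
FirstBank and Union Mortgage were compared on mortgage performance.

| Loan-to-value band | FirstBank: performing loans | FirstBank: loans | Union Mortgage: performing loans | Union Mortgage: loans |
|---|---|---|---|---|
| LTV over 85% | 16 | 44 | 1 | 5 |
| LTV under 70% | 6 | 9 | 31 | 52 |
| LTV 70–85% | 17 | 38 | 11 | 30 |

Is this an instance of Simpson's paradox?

Yes

LTV over 85%: FirstBank 16/44 = 36.4%, Union Mortgage 1/5 = 20.0% → FirstBank
LTV under 70%: FirstBank 6/9 = 66.7%, Union Mortgage 31/52 = 59.6% → FirstBank
LTV 70–85%: FirstBank 17/38 = 44.7%, Union Mortgage 11/30 = 36.7% → FirstBank
Overall: FirstBank 39/91 = 42.9%, Union Mortgage 43/87 = 49.4% → Union Mortgage
FirstBank wins each loan-to-value group but Union Mortgage wins overall — the comparison reverses. FirstBank's loans skew toward LTV over 85%, which has a lower base rate.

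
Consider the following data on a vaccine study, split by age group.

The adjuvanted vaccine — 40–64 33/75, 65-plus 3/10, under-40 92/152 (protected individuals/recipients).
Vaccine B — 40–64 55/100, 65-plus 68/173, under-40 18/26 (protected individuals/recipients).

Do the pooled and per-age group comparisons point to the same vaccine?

No

40–64: the adjuvanted vaccine 33/75 = 44.0%, Vaccine B 55/100 = 55.0% → Vaccine B
65-plus: the adjuvanted vaccine 3/10 = 30.0%, Vaccine B 68/173 = 39.3% → Vaccine B
Under-40: the adjuvanted vaccine 92/152 = 60.5%, Vaccine B 18/26 = 69.2% → Vaccine B
Overall: the adjuvanted vaccine 128/237 = 54.0%, Vaccine B 141/299 = 47.2% → the adjuvanted vaccine
Vaccine B wins each age group but the adjuvanted vaccine wins overall — the comparison reverses. Vaccine B's recipients skew toward 65-plus, which has a lower base rate.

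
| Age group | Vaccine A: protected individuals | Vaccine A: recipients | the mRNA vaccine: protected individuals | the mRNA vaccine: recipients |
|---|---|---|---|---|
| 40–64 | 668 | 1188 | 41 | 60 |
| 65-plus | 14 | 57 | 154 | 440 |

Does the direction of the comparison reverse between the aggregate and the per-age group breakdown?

40–64: Vaccine A 668/1188 = 56.2%, the mRNA vaccine 41/60 = 68.3% → the mRNA vaccine
65-plus: Vaccine A 14/57 = 24.6%, the mRNA vaccine 154/440 = 35.0% → the mRNA vaccine
Overall: Vaccine A 682/1245 = 54.8%, the mRNA vaccine 195/500 = 39.0% → Vaccine A
The mRNA vaccine wins each age group but Vaccine A wins overall — the comparison reverses. The mRNA vaccine's recipients skew toward 65-plus, which has a lower base rate.

Yes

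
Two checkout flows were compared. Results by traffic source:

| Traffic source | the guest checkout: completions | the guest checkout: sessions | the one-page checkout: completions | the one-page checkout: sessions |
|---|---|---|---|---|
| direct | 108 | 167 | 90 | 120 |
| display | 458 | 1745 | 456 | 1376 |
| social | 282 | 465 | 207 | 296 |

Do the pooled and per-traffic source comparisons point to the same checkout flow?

Direct: the guest checkout 108/167 = 64.7%, the one-page checkout 90/120 = 75.0% → the one-page checkout
Display: the guest checkout 458/1745 = 26.2%, the one-page checkout 456/1376 = 33.1% → the one-page checkout
Social: the guest checkout 282/465 = 60.6%, the one-page checkout 207/296 = 69.9% → the one-page checkout
Overall: the guest checkout 848/2377 = 35.7%, the one-page checkout 753/1792 = 42.0% → the one-page checkout
The one-page checkout wins overall and in every traffic group — no reversal.

Yes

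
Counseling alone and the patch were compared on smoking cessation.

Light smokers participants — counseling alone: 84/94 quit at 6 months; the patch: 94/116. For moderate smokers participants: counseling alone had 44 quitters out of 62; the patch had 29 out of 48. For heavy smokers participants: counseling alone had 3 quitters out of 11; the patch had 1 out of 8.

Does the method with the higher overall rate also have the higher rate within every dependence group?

Light smokers: counseling alone 84/94 = 89.4%, the patch 94/116 = 81.0% → counseling alone
Moderate smokers: counseling alone 44/62 = 71.0%, the patch 29/48 = 60.4% → counseling alone
Heavy smokers: counseling alone 3/11 = 27.3%, the patch 1/8 = 12.5% → counseling alone
Overall: counseling alone 131/167 = 78.4%, the patch 124/172 = 72.1% → counseling alone
Counseling alone wins overall and in every dependence group — no reversal.

Yes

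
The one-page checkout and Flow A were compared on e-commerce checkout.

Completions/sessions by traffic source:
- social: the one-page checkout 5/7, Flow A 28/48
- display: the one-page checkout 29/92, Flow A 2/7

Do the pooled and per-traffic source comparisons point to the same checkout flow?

No

Social: the one-page checkout 5/7 = 71.4%, Flow A 28/48 = 58.3% → the one-page checkout
Display: the one-page checkout 29/92 = 31.5%, Flow A 2/7 = 28.6% → the one-page checkout
Overall: the one-page checkout 34/99 = 34.3%, Flow A 30/55 = 54.5% → Flow A
The one-page checkout wins each traffic group but Flow A wins overall — the comparison reverses. The one-page checkout's sessions skew toward display, which has a lower base rate.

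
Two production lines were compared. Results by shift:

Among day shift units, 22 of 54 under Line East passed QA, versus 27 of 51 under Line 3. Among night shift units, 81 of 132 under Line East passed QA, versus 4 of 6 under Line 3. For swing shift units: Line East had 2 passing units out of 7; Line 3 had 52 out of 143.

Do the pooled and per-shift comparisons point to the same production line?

No

Day shift: Line East 22/54 = 40.7%, Line 3 27/51 = 52.9% → Line 3
Night shift: Line East 81/132 = 61.4%, Line 3 4/6 = 66.7% → Line 3
Swing shift: Line East 2/7 = 28.6%, Line 3 52/143 = 36.4% → Line 3
Overall: Line East 105/193 = 54.4%, Line 3 83/200 = 41.5% → Line East
Line 3 wins each shift group but Line East wins overall — the comparison reverses. Line 3's units skew toward swing shift, which has a lower base rate.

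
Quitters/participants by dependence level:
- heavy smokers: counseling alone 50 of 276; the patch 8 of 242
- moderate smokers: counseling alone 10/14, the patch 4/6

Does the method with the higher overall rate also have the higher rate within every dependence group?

Yes

Heavy smokers: counseling alone 50/276 = 18.1%, the patch 8/242 = 3.3% → counseling alone
Moderate smokers: counseling alone 10/14 = 71.4%, the patch 4/6 = 66.7% → counseling alone
Overall: counseling alone 60/290 = 20.7%, the patch 12/248 = 4.8% → counseling alone
Counseling alone wins overall and in every dependence group — no reversal.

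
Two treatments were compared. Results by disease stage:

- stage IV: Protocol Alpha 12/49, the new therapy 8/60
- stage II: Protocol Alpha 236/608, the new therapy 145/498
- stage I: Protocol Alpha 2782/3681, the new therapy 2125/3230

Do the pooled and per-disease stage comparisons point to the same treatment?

Yes

Stage IV: Protocol Alpha 12/49 = 24.5%, the new therapy 8/60 = 13.3% → Protocol Alpha
Stage II: Protocol Alpha 236/608 = 38.8%, the new therapy 145/498 = 29.1% → Protocol Alpha
Stage I: Protocol Alpha 2782/3681 = 75.6%, the new therapy 2125/3230 = 65.8% → Protocol Alpha
Overall: Protocol Alpha 3030/4338 = 69.8%, the new therapy 2278/3788 = 60.1% → Protocol Alpha
Protocol Alpha wins overall and in every disease group — no reversal.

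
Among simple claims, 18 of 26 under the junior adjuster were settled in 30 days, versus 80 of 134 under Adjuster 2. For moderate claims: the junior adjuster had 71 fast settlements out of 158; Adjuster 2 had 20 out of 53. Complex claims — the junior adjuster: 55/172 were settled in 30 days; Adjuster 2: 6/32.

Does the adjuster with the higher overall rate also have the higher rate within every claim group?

No

Simple: the junior adjuster 18/26 = 69.2%, Adjuster 2 80/134 = 59.7% → the junior adjuster
Moderate: the junior adjuster 71/158 = 44.9%, Adjuster 2 20/53 = 37.7% → the junior adjuster
Complex: the junior adjuster 55/172 = 32.0%, Adjuster 2 6/32 = 18.8% → the junior adjuster
Overall: the junior adjuster 144/356 = 40.4%, Adjuster 2 106/219 = 48.4% → Adjuster 2
The junior adjuster wins each claim group but Adjuster 2 wins overall — the comparison reverses. The junior adjuster's claims skew toward complex, which has a lower base rate.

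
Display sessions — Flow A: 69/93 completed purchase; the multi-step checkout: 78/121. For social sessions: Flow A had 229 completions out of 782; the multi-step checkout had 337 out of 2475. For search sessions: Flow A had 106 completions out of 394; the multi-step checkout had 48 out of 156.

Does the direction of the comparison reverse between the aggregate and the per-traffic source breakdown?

Display: Flow A 69/93 = 74.2%, the multi-step checkout 78/121 = 64.5% → Flow A
Social: Flow A 229/782 = 29.3%, the multi-step checkout 337/2475 = 13.6% → Flow A
Search: Flow A 106/394 = 26.9%, the multi-step checkout 48/156 = 30.8% → the multi-step checkout
Overall: Flow A 404/1269 = 31.8%, the multi-step checkout 463/2752 = 16.8% → Flow A
Neither sweeps: Flow A wins 2 of 3 groups, the multi-step checkout wins 1. Flow A wins overall but not every group — no Simpson reversal.

No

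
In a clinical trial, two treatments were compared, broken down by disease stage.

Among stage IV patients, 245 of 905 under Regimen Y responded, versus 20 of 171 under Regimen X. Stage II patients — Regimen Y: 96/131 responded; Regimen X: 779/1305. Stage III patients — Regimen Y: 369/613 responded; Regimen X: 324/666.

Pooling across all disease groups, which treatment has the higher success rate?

Regimen X

Stage IV: Regimen Y 245/905 = 27.1%, Regimen X 20/171 = 11.7% → Regimen Y
Stage II: Regimen Y 96/131 = 73.3%, Regimen X 779/1305 = 59.7% → Regimen Y
Stage III: Regimen Y 369/613 = 60.2%, Regimen X 324/666 = 48.6% → Regimen Y
Overall: Regimen Y 710/1649 = 43.1%, Regimen X 1123/2142 = 52.4% → Regimen X
(Regimen Y wins every disease group but Regimen X wins overall — Regimen Y's patients skew toward the low-rate stage IV group.)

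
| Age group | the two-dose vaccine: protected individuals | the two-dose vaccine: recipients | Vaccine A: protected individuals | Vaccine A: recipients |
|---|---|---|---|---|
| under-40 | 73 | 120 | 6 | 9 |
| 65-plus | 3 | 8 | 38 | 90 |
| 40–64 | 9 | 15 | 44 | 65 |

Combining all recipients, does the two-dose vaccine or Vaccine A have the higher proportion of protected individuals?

Under-40: the two-dose vaccine 73/120 = 60.8%, Vaccine A 6/9 = 66.7% → Vaccine A
65-plus: the two-dose vaccine 3/8 = 37.5%, Vaccine A 38/90 = 42.2% → Vaccine A
40–64: the two-dose vaccine 9/15 = 60.0%, Vaccine A 44/65 = 67.7% → Vaccine A
Overall: the two-dose vaccine 85/143 = 59.4%, Vaccine A 88/164 = 53.7% → the two-dose vaccine
(Vaccine A wins every age group but the two-dose vaccine wins overall — Vaccine A's recipients skew toward the low-rate 65-plus group.)

the two-dose vaccine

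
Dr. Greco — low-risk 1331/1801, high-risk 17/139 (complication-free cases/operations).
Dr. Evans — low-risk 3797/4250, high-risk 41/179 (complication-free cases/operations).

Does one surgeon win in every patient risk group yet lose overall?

No

Low-risk: Dr. Greco 1331/1801 = 73.9%, Dr. Evans 3797/4250 = 89.3% → Dr. Evans
High-risk: Dr. Greco 17/139 = 12.2%, Dr. Evans 41/179 = 22.9% → Dr. Evans
Overall: Dr. Greco 1348/1940 = 69.5%, Dr. Evans 3838/4429 = 86.7% → Dr. Evans
Dr. Evans wins overall and in every patient risk group — no reversal.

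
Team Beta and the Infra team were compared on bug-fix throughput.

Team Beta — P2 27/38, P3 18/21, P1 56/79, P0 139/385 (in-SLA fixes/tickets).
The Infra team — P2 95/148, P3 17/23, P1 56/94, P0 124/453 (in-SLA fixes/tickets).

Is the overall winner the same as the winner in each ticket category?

Yes

P2: Team Beta 27/38 = 71.1%, the Infra team 95/148 = 64.2% → Team Beta
P3: Team Beta 18/21 = 85.7%, the Infra team 17/23 = 73.9% → Team Beta
P1: Team Beta 56/79 = 70.9%, the Infra team 56/94 = 59.6% → Team Beta
P0: Team Beta 139/385 = 36.1%, the Infra team 124/453 = 27.4% → Team Beta
Overall: Team Beta 240/523 = 45.9%, the Infra team 292/718 = 40.7% → Team Beta
Team Beta wins overall and in every ticket group — no reversal.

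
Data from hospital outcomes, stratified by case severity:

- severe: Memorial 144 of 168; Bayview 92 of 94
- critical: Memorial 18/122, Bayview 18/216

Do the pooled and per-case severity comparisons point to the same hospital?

No

Severe: Memorial 144/168 = 85.7%, Bayview 92/94 = 97.9% → Bayview
Critical: Memorial 18/122 = 14.8%, Bayview 18/216 = 8.3% → Memorial
Overall: Memorial 162/290 = 55.9%, Bayview 110/310 = 35.5% → Memorial
Neither sweeps: Memorial wins 1 of 2 groups, Bayview wins 1. Memorial wins overall but not every group — no Simpson reversal.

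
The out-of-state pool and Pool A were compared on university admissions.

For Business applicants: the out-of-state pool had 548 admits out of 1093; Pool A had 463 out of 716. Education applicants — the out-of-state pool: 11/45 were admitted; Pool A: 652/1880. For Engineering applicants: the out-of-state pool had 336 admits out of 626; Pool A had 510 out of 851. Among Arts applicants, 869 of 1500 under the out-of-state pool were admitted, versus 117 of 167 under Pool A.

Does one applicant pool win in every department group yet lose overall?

Business: the out-of-state pool 548/1093 = 50.1%, Pool A 463/716 = 64.7% → Pool A
Education: the out-of-state pool 11/45 = 24.4%, Pool A 652/1880 = 34.7% → Pool A
Engineering: the out-of-state pool 336/626 = 53.7%, Pool A 510/851 = 59.9% → Pool A
Arts: the out-of-state pool 869/1500 = 57.9%, Pool A 117/167 = 70.1% → Pool A
Overall: the out-of-state pool 1764/3264 = 54.0%, Pool A 1742/3614 = 48.2% → the out-of-state pool
Pool A wins each department group but the out-of-state pool wins overall — the comparison reverses. Pool A's applicants skew toward Education, which has a lower base rate.

Yes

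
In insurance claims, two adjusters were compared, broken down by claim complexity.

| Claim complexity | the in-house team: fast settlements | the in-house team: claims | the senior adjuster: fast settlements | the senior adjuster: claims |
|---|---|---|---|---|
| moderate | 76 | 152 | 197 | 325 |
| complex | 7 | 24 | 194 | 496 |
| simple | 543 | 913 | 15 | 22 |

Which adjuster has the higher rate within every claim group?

the senior adjuster

Moderate: the in-house team 76/152 = 50.0%, the senior adjuster 197/325 = 60.6% → the senior adjuster
Complex: the in-house team 7/24 = 29.2%, the senior adjuster 194/496 = 39.1% → the senior adjuster
Simple: the in-house team 543/913 = 59.5%, the senior adjuster 15/22 = 68.2% → the senior adjuster
The senior adjuster has the higher rate in all 3 groups.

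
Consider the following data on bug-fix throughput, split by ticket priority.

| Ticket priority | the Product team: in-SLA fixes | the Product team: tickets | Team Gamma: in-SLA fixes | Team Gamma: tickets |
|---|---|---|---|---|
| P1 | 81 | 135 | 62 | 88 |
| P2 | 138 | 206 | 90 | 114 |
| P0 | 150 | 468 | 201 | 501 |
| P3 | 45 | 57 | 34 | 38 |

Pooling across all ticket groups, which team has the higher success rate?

P1: the Product team 81/135 = 60.0%, Team Gamma 62/88 = 70.5% → Team Gamma
P2: the Product team 138/206 = 67.0%, Team Gamma 90/114 = 78.9% → Team Gamma
P0: the Product team 150/468 = 32.1%, Team Gamma 201/501 = 40.1% → Team Gamma
P3: the Product team 45/57 = 78.9%, Team Gamma 34/38 = 89.5% → Team Gamma
Overall: the Product team 414/866 = 47.8%, Team Gamma 387/741 = 52.2% → Team Gamma

Team Gamma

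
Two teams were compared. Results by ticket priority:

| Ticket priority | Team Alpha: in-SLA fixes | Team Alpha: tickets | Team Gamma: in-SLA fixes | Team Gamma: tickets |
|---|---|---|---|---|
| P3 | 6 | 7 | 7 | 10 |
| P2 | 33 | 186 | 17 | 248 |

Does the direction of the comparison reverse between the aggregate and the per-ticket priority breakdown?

No

P3: Team Alpha 6/7 = 85.7%, Team Gamma 7/10 = 70.0% → Team Alpha
P2: Team Alpha 33/186 = 17.7%, Team Gamma 17/248 = 6.9% → Team Alpha
Overall: Team Alpha 39/193 = 20.2%, Team Gamma 24/258 = 9.3% → Team Alpha
Team Alpha wins overall and in every ticket group — no reversal.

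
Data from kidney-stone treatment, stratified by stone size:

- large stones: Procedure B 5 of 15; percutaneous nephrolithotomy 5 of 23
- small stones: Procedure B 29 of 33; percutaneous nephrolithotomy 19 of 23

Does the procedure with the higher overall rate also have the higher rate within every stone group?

Yes

Large stones: Procedure B 5/15 = 33.3%, percutaneous nephrolithotomy 5/23 = 21.7% → Procedure B
Small stones: Procedure B 29/33 = 87.9%, percutaneous nephrolithotomy 19/23 = 82.6% → Procedure B
Overall: Procedure B 34/48 = 70.8%, percutaneous nephrolithotomy 24/46 = 52.2% → Procedure B
Procedure B wins overall and in every stone group — no reversal.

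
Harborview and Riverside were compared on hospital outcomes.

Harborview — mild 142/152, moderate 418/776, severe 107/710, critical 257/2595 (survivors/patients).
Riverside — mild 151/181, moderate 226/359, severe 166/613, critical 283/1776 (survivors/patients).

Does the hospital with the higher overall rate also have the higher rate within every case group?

No

Mild: Harborview 142/152 = 93.4%, Riverside 151/181 = 83.4% → Harborview
Moderate: Harborview 418/776 = 53.9%, Riverside 226/359 = 63.0% → Riverside
Severe: Harborview 107/710 = 15.1%, Riverside 166/613 = 27.1% → Riverside
Critical: Harborview 257/2595 = 9.9%, Riverside 283/1776 = 15.9% → Riverside
Overall: Harborview 924/4233 = 21.8%, Riverside 826/2929 = 28.2% → Riverside
Neither sweeps: Harborview wins 1 of 4 groups, Riverside wins 3. Riverside wins overall but not every group — no Simpson reversal.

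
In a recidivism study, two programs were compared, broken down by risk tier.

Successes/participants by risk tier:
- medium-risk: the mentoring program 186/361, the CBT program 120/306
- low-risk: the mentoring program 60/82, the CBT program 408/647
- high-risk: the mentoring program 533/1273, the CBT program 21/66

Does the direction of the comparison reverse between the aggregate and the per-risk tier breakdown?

Medium-risk: the mentoring program 186/361 = 51.5%, the CBT program 120/306 = 39.2% → the mentoring program
Low-risk: the mentoring program 60/82 = 73.2%, the CBT program 408/647 = 63.1% → the mentoring program
High-risk: the mentoring program 533/1273 = 41.9%, the CBT program 21/66 = 31.8% → the mentoring program
Overall: the mentoring program 779/1716 = 45.4%, the CBT program 549/1019 = 53.9% → the CBT program
The mentoring program wins each risk group but the CBT program wins overall — the comparison reverses. The mentoring program's participants skew toward high-risk, which has a lower base rate.

Yes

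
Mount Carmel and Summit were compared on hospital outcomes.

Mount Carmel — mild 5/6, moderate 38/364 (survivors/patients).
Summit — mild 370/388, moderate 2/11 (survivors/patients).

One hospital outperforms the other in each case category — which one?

Mild: Mount Carmel 5/6 = 83.3%, Summit 370/388 = 95.4% → Summit
Moderate: Mount Carmel 38/364 = 10.4%, Summit 2/11 = 18.2% → Summit
Summit has the higher rate in both groups.

Summit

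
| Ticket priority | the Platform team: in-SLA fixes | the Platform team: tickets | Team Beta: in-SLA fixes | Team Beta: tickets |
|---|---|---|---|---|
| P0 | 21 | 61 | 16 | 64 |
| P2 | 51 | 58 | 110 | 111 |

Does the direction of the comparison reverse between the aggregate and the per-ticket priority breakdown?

P0: the Platform team 21/61 = 34.4%, Team Beta 16/64 = 25.0% → the Platform team
P2: the Platform team 51/58 = 87.9%, Team Beta 110/111 = 99.1% → Team Beta
Overall: the Platform team 72/119 = 60.5%, Team Beta 126/175 = 72.0% → Team Beta
Neither sweeps: the Platform team wins 1 of 2 groups, Team Beta wins 1. Team Beta wins overall but not every group — no Simpson reversal.

No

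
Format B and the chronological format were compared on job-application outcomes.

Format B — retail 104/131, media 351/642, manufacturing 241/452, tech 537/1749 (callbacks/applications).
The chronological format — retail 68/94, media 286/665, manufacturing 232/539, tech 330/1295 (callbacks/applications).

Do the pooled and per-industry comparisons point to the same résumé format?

Yes

Retail: Format B 104/131 = 79.4%, the chronological format 68/94 = 72.3% → Format B
Media: Format B 351/642 = 54.7%, the chronological format 286/665 = 43.0% → Format B
Manufacturing: Format B 241/452 = 53.3%, the chronological format 232/539 = 43.0% → Format B
Tech: Format B 537/1749 = 30.7%, the chronological format 330/1295 = 25.5% → Format B
Overall: Format B 1233/2974 = 41.5%, the chronological format 916/2593 = 35.3% → Format B
Format B wins overall and in every industry group — no reversal.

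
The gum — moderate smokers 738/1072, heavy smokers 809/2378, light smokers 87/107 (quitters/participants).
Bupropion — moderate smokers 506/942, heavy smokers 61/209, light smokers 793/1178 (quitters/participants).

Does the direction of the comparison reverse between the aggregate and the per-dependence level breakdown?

Moderate smokers: the gum 738/1072 = 68.8%, bupropion 506/942 = 53.7% → the gum
Heavy smokers: the gum 809/2378 = 34.0%, bupropion 61/209 = 29.2% → the gum
Light smokers: the gum 87/107 = 81.3%, bupropion 793/1178 = 67.3% → the gum
Overall: the gum 1634/3557 = 45.9%, bupropion 1360/2329 = 58.4% → bupropion
The gum wins each dependence group but bupropion wins overall — the comparison reverses. The gum's participants skew toward heavy smokers, which has a lower base rate.

Yes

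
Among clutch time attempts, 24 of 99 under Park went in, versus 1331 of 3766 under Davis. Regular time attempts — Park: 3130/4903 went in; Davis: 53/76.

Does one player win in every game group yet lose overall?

Yes

Clutch time: Park 24/99 = 24.2%, Davis 1331/3766 = 35.3% → Davis
Regular time: Park 3130/4903 = 63.8%, Davis 53/76 = 69.7% → Davis
Overall: Park 3154/5002 = 63.1%, Davis 1384/3842 = 36.0% → Park
Davis wins each game group but Park wins overall — the comparison reverses. Davis's attempts skew toward clutch time, which has a lower base rate.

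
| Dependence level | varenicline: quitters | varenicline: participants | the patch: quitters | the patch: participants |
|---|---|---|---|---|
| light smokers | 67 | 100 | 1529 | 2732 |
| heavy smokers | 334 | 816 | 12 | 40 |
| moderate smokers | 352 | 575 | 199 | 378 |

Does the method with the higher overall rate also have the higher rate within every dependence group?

Light smokers: varenicline 67/100 = 67.0%, the patch 1529/2732 = 56.0% → varenicline
Heavy smokers: varenicline 334/816 = 40.9%, the patch 12/40 = 30.0% → varenicline
Moderate smokers: varenicline 352/575 = 61.2%, the patch 199/378 = 52.6% → varenicline
Overall: varenicline 753/1491 = 50.5%, the patch 1740/3150 = 55.2% → the patch
Varenicline wins each dependence group but the patch wins overall — the comparison reverses. Varenicline's participants skew toward heavy smokers, which has a lower base rate.

No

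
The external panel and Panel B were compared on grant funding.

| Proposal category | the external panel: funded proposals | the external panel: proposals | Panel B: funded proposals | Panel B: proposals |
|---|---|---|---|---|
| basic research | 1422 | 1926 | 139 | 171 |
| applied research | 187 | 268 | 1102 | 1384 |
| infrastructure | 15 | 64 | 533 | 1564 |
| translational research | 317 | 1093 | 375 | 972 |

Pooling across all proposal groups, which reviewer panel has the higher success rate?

Basic research: the external panel 1422/1926 = 73.8%, Panel B 139/171 = 81.3% → Panel B
Applied research: the external panel 187/268 = 69.8%, Panel B 1102/1384 = 79.6% → Panel B
Infrastructure: the external panel 15/64 = 23.4%, Panel B 533/1564 = 34.1% → Panel B
Translational research: the external panel 317/1093 = 29.0%, Panel B 375/972 = 38.6% → Panel B
Overall: the external panel 1941/3351 = 57.9%, Panel B 2149/4091 = 52.5% → the external panel
(Panel B wins every proposal group but the external panel wins overall — Panel B's proposals skew toward the low-rate infrastructure group.)

the external panel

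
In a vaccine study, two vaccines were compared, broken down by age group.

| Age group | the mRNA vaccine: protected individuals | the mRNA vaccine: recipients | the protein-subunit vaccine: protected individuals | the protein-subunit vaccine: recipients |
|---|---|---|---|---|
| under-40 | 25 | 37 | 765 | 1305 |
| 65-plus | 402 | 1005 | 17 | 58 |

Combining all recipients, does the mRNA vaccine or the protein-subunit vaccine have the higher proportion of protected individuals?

the protein-subunit vaccine

Under-40: the mRNA vaccine 25/37 = 67.6%, the protein-subunit vaccine 765/1305 = 58.6% → the mRNA vaccine
65-plus: the mRNA vaccine 402/1005 = 40.0%, the protein-subunit vaccine 17/58 = 29.3% → the mRNA vaccine
Overall: the mRNA vaccine 427/1042 = 41.0%, the protein-subunit vaccine 782/1363 = 57.4% → the protein-subunit vaccine
(The mRNA vaccine wins every age group but the protein-subunit vaccine wins overall — the mRNA vaccine's recipients skew toward the low-rate 65-plus group.)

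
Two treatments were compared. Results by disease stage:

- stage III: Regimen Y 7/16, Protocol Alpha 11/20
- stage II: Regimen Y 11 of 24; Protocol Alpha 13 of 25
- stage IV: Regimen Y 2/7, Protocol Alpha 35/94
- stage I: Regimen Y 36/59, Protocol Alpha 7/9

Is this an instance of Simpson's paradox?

Yes

Stage III: Regimen Y 7/16 = 43.8%, Protocol Alpha 11/20 = 55.0% → Protocol Alpha
Stage II: Regimen Y 11/24 = 45.8%, Protocol Alpha 13/25 = 52.0% → Protocol Alpha
Stage IV: Regimen Y 2/7 = 28.6%, Protocol Alpha 35/94 = 37.2% → Protocol Alpha
Stage I: Regimen Y 36/59 = 61.0%, Protocol Alpha 7/9 = 77.8% → Protocol Alpha
Overall: Regimen Y 56/106 = 52.8%, Protocol Alpha 66/148 = 44.6% → Regimen Y
Protocol Alpha wins each disease group but Regimen Y wins overall — the comparison reverses. Protocol Alpha's patients skew toward stage IV, which has a lower base rate.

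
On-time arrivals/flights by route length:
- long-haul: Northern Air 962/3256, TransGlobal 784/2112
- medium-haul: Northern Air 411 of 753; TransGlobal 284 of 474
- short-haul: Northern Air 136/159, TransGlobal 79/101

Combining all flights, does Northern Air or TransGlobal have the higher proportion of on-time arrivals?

TransGlobal

Long-haul: Northern Air 962/3256 = 29.5%, TransGlobal 784/2112 = 37.1% → TransGlobal
Medium-haul: Northern Air 411/753 = 54.6%, TransGlobal 284/474 = 59.9% → TransGlobal
Short-haul: Northern Air 136/159 = 85.5%, TransGlobal 79/101 = 78.2% → Northern Air
Overall: Northern Air 1509/4168 = 36.2%, TransGlobal 1147/2687 = 42.7% → TransGlobal
(Neither sweeps every route group, but TransGlobal has the higher pooled rate.)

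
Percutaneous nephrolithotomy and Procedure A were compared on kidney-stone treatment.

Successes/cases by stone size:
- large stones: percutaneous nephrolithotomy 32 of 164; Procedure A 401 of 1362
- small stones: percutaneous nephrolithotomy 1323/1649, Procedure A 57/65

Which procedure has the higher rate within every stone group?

Large stones: percutaneous nephrolithotomy 32/164 = 19.5%, Procedure A 401/1362 = 29.4% → Procedure A
Small stones: percutaneous nephrolithotomy 1323/1649 = 80.2%, Procedure A 57/65 = 87.7% → Procedure A
Procedure A has the higher rate in both groups.

Procedure A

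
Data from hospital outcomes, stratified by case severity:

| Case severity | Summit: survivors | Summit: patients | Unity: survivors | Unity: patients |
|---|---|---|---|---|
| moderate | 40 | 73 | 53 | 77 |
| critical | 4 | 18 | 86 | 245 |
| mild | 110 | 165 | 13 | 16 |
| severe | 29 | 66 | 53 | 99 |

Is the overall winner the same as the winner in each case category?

Moderate: Summit 40/73 = 54.8%, Unity 53/77 = 68.8% → Unity
Critical: Summit 4/18 = 22.2%, Unity 86/245 = 35.1% → Unity
Mild: Summit 110/165 = 66.7%, Unity 13/16 = 81.2% → Unity
Severe: Summit 29/66 = 43.9%, Unity 53/99 = 53.5% → Unity
Overall: Summit 183/322 = 56.8%, Unity 205/437 = 46.9% → Summit
Unity wins each case group but Summit wins overall — the comparison reverses. Unity's patients skew toward critical, which has a lower base rate.

No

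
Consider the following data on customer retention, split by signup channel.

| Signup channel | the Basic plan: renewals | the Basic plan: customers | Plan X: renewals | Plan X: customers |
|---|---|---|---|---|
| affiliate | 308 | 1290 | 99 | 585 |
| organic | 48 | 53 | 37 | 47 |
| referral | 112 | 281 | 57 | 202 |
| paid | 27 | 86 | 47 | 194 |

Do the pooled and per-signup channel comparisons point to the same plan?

Yes

Affiliate: the Basic plan 308/1290 = 23.9%, Plan X 99/585 = 16.9% → the Basic plan
Organic: the Basic plan 48/53 = 90.6%, Plan X 37/47 = 78.7% → the Basic plan
Referral: the Basic plan 112/281 = 39.9%, Plan X 57/202 = 28.2% → the Basic plan
Paid: the Basic plan 27/86 = 31.4%, Plan X 47/194 = 24.2% → the Basic plan
Overall: the Basic plan 495/1710 = 28.9%, Plan X 240/1028 = 23.3% → the Basic plan
The Basic plan wins overall and in every signup group — no reversal.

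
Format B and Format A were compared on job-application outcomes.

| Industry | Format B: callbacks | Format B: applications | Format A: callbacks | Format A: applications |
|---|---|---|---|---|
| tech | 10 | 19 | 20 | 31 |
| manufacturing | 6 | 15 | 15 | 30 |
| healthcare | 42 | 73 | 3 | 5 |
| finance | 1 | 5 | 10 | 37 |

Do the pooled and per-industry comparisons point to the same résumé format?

Tech: Format B 10/19 = 52.6%, Format A 20/31 = 64.5% → Format A
Manufacturing: Format B 6/15 = 40.0%, Format A 15/30 = 50.0% → Format A
Healthcare: Format B 42/73 = 57.5%, Format A 3/5 = 60.0% → Format A
Finance: Format B 1/5 = 20.0%, Format A 10/37 = 27.0% → Format A
Overall: Format B 59/112 = 52.7%, Format A 48/103 = 46.6% → Format B
Format A wins each industry group but Format B wins overall — the comparison reverses. Format A's applications skew toward finance, which has a lower base rate.

No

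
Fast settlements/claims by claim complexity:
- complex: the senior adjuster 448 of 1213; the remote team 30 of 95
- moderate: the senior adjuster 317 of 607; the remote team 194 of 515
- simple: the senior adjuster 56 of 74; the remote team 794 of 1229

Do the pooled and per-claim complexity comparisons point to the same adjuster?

No

Complex: the senior adjuster 448/1213 = 36.9%, the remote team 30/95 = 31.6% → the senior adjuster
Moderate: the senior adjuster 317/607 = 52.2%, the remote team 194/515 = 37.7% → the senior adjuster
Simple: the senior adjuster 56/74 = 75.7%, the remote team 794/1229 = 64.6% → the senior adjuster
Overall: the senior adjuster 821/1894 = 43.3%, the remote team 1018/1839 = 55.4% → the remote team
The senior adjuster wins each claim group but the remote team wins overall — the comparison reverses. The senior adjuster's claims skew toward complex, which has a lower base rate.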